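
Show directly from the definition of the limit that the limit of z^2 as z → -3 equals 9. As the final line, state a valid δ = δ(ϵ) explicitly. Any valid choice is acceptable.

Let ϵ > 0. We seek δ > 0 with 0 < |z + 3| < δ ⇒ |z^2 − 9| < ϵ.
Factor: z^2 − 9 = (z + 3)(z - 3), so |z^2 − 9| = |z + 3|·|z - 3|.
Restrict δ ≤ 1. Then |z + 3| < 1 gives |z| < 4, so by the triangle inequality |z - 3| ≤ 4 + 3 = 7.
Hence |z^2 − 9| ≤ 7|z + 3|, which is < ϵ once |z + 3| < ϵ/7.
Take δ = min(1, ϵ/7). If 0 < |z + 3| < δ then both bounds hold and |z^2 − 9| ≤ 7|z + 3| < 7·(ϵ/7) = ϵ.

δ = min(1, ϵ/7)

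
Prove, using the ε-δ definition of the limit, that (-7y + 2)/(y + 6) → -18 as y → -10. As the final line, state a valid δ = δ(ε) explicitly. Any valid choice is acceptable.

Let ε > 0 be given. We want δ > 0 with 0 < |y + 10| < δ ⇒ |(-7y + 2)/(y + 6) + 18| < ε.
Combining over a common denominator, (-7y + 2)/(y + 6) + 18 = [(-7y + 2)·(-4) − 72·(y + 6)] / [(-4)·(y + 6)] = -44(y + 10) / ((-4)(y + 6)).
So |(-7y + 2)/(y + 6) + 18| = 44|y + 10| / (4·|y + 6|).
Require δ ≤ 2, so |y + 6| ≥ |-4| − |y + 10| > 4 − 2 = 2.
Hence |(-7y + 2)/(y + 6) + 18| < 44|y + 10|/(4·2) = (11/2)|y + 10|, which is < ε once |y + 10| < (2/11)ε.
Take δ = min(2, (2/11)ε). Then 0 < |y + 10| < δ forces both bounds, so |(-7y + 2)/(y + 6) + 18| < ε.

δ = min(2, (2/11)ε)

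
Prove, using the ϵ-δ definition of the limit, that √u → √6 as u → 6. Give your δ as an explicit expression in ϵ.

Fix ϵ > 0. We want δ > 0 such that 0 < |u − 6| < δ implies |√u − √6| < ϵ.
Multiplying by the conjugate, |√u − √6| = |u − 6|/(√u + √6).
Restrict δ ≤ 6 so that |u − 6| < 6 forces u > 0, and then √u + √6 > √6.
Hence |√u − √6| < |u − 6|/√6, which is < ϵ once |u − 6| < √6·ϵ.
Take δ = min(6, √6·ϵ). If 0 < |u − 6| < δ then u > 0 and |√u − √6| < |u − 6|/√6 < ϵ.

δ = min(6, √6·ϵ)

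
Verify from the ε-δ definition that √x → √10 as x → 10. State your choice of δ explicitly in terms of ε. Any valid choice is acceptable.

Let ε > 0 be given. We want δ > 0 such that 0 < |x − 10| < δ implies |√x − √10| < ε.
Rationalise: √x − √10 = (x − 10)/(√x + √10), so |√x − √10| = |x − 10|/(√x + √10).
Restrict δ ≤ 10 so that |x − 10| < 10 forces x > 0, and then √x + √10 > √10.
Hence |√x − √10| < |x − 10|/√10, which is < ε once |x − 10| < √10·ε.
Take δ = min(10, √10·ε). If 0 < |x − 10| < δ then x > 0 and |√x − √10| < |x − 10|/√10 < ε.

δ = min(10, √10·ε)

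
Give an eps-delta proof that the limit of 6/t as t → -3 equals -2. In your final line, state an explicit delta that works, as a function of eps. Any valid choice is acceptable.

Suppose eps > 0. We seek delta > 0 such that 0 < |t + 3| < delta implies |6/t + 2| < eps.
|6/t + 2| = 6·|-3 − t|/(3·|t|) = 6|t + 3|/(3|t|).
Restrict delta ≤ 3/2. Then |t + 3| < 3/2 gives |t| > 3/2, so 3|t| > 9/2.
Then |6/t + 2| < 6|t + 3|/(9/2), which is < eps when |t + 3| < (3/4)eps.
Take delta = min(3/2, (3/4)eps). Then 0 < |t + 3| < delta gives both |t + 3| < 3/2 and |t + 3| < (3/4)eps, so |6/t + 2| < eps.

delta = min(3/2, (3/4)eps)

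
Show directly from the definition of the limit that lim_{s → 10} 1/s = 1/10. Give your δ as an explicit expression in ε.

δ = min(5, 50ε)

Fix ε > 0. We seek δ > 0 such that 0 < |s − 10| < δ implies |1/s − (1/10)| < ε.
|1/s − (1/10)| = |10 − s|/(10·|s|) = |s − 10|/(10|s|).
Require δ ≤ 5 so that |s| > 10 − 5 = 5, hence 10|s| > 50.
Then |1/s − (1/10)| < |s − 10|/50, which is < ε when |s − 10| < 50ε.
Take δ = min(5, 50ε). Then 0 < |s − 10| < δ gives both |s − 10| < 5 and |s − 10| < 50ε, so |1/s − (1/10)| < ε.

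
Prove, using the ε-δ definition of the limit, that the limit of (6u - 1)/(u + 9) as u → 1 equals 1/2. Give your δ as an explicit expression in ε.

δ = min(5, (10/11)ε)

Suppose ε > 0. We want δ > 0 with 0 < |u − 1| < δ ⇒ |(6u - 1)/(u + 9) − (1/2)| < ε.
Combining over a common denominator, (6u - 1)/(u + 9) − (1/2) = [(6u - 1)·10 − 5·(u + 9)] / [10·(u + 9)] = 55(u − 1) / (10(u + 9)).
So |(6u - 1)/(u + 9) − (1/2)| = 55|u − 1| / (10·|u + 9|).
Restrict δ ≤ 5. Then |u − 1| < 5 gives |u + 9| = |(u − 1) + 10| ≥ 10 − 5 = 5.
Hence |(6u - 1)/(u + 9) − (1/2)| < 55|u − 1|/(10·5) = (11/10)|u − 1|, which is < ε once |u − 1| < (10/11)ε.
Take δ = min(5, (10/11)ε). Then 0 < |u − 1| < δ forces both bounds, so |(6u - 1)/(u + 9) − (1/2)| < ε.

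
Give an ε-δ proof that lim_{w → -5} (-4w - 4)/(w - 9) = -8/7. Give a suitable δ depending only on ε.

Let ε > 0 be given. We want δ > 0 with 0 < |w + 5| < δ ⇒ |(-4w - 4)/(w - 9) + 8/7| < ε.
Combining over a common denominator, (-4w - 4)/(w - 9) + 8/7 = [(-4w - 4)·(-14) − 16·(w - 9)] / [(-14)·(w - 9)] = 40(w + 5) / ((-14)(w - 9)).
So |(-4w - 4)/(w - 9) + 8/7| = 40|w + 5| / (14·|w − 9|).
Require δ ≤ 7, so |w − 9| ≥ |-14| − |w + 5| > 14 − 7 = 7.
Hence |(-4w - 4)/(w - 9) + 8/7| < 40|w + 5|/(14·7) = (20/49)|w + 5|, which is < ε once |w + 5| < (49/20)ε.
Take δ = min(7, (49/20)ε). Then 0 < |w + 5| < δ forces both bounds, so |(-4w - 4)/(w - 9) + 8/7| < ε.

δ = min(7, (49/20)ε)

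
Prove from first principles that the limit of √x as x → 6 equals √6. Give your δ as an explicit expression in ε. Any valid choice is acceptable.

δ = min(6, √6·ε)

Suppose ε > 0. We want δ > 0 such that 0 < |x − 6| < δ implies |√x − √6| < ε.
Multiplying by the conjugate, |√x − √6| = |x − 6|/(√x + √6).
Restrict δ ≤ 6 so that |x − 6| < 6 forces x > 0, and then √x + √6 > √6.
Hence |√x − √6| < |x − 6|/√6, which is < ε once |x − 6| < √6·ε.
Take δ = min(6, √6·ε). If 0 < |x − 6| < δ then x > 0 and |√x − √6| < |x − 6|/√6 < ε.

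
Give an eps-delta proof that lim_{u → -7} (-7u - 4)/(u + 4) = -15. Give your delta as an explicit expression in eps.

Fix eps > 0. We want delta > 0 with 0 < |u + 7| < delta ⇒ |(-7u - 4)/(u + 4) + 15| < eps.
Combining over a common denominator, (-7u - 4)/(u + 4) + 15 = [(-7u - 4)·(-3) − 45·(u + 4)] / [(-3)·(u + 4)] = -24(u + 7) / ((-3)(u + 4)).
So |(-7u - 4)/(u + 4) + 15| = 24|u + 7| / (3·|u + 4|).
Require delta ≤ 3/2, so |u + 4| ≥ |-3| − |u + 7| > 3 − 3/2 = 3/2.
Hence |(-7u - 4)/(u + 4) + 15| < 24|u + 7|/(3·(3/2)) = (16/3)|u + 7|, which is < eps once |u + 7| < (3/16)eps.
Take delta = min(3/2, (3/16)eps). Then 0 < |u + 7| < delta forces both bounds, so |(-7u - 4)/(u + 4) + 15| < eps.

delta = min(3/2, (3/16)eps)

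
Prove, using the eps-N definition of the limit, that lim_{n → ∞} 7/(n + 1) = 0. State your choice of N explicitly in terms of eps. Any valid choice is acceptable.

N = 7/eps

Fix eps > 0. For n ≥ 1, |7/(n + 1) − 0| = 7/(n + 1) ≤ 7/n.
We need 7/n < eps, i.e. n > 7/eps.
Take N = 7/eps. If n > N then |7/(n + 1)| ≤ 7/n < eps.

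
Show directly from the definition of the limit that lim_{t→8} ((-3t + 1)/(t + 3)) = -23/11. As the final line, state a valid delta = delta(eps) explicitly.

Suppose eps > 0. We want delta > 0 with 0 < |t − 8| < delta ⇒ |(-3t + 1)/(t + 3) + 23/11| < eps.
Combining over a common denominator, (-3t + 1)/(t + 3) + 23/11 = [(-3t + 1)·11 − (-23)·(t + 3)] / [11·(t + 3)] = -10(t − 8) / (11(t + 3)).
So |(-3t + 1)/(t + 3) + 23/11| = 10|t − 8| / (11·|t + 3|).
Restrict delta ≤ 11/2. Then |t − 8| < 11/2 gives |t + 3| = |(t − 8) + 11| ≥ 11 − 11/2 = 11/2.
Hence |(-3t + 1)/(t + 3) + 23/11| < 10|t − 8|/(11·(11/2)) = (20/121)|t − 8|, which is < eps once |t − 8| < (121/20)eps.
Take delta = min(11/2, (121/20)eps). Then 0 < |t − 8| < delta forces both bounds, so |(-3t + 1)/(t + 3) + 23/11| < eps.

delta = min(11/2, (121/20)eps)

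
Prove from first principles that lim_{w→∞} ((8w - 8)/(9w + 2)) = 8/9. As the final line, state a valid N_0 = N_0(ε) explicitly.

Fix ε > 0. We seek N_0 > 0 such that w > N_0 implies |(8w - 8)/(9w + 2) − (8/9)| < ε.
(8w - 8)/(9w + 2) − (8/9) = (9(8w - 8) − 8(9w + 2)) / (9(9w + 2)) = -88/(9(9w + 2)).
For w > 0 we have 9w + 2 > 9w, so |(8w - 8)/(9w + 2) − (8/9)| = 88/(9(9w + 2)) < 88/(9·9w) = (88/81)/w.
Thus |(8w - 8)/(9w + 2) − (8/9)| < ε whenever w > (88/81)/ε.
Take N_0 = (88/81)/ε. If w > N_0 then |(8w - 8)/(9w + 2) − (8/9)| < (88/81)/w < ε.

N_0 = (88/81)/ε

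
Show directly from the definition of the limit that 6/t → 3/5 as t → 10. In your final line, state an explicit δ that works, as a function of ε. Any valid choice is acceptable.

δ = min(5, (25/3)ε)

Let ε > 0. We seek δ > 0 such that 0 < |t − 10| < δ implies |6/t − (3/5)| < ε.
|6/t − (3/5)| = 6·|10 − t|/(10·|t|) = 6|t − 10|/(10|t|).
Require δ ≤ 5 so that |t| > 10 − 5 = 5, hence 10|t| > 50.
Then |6/t − (3/5)| < 6|t − 10|/50, which is < ε when |t − 10| < (25/3)ε.
Take δ = min(5, (25/3)ε). Then 0 < |t − 10| < δ gives both |t − 10| < 5 and |t − 10| < (25/3)ε, so |6/t − (3/5)| < ε.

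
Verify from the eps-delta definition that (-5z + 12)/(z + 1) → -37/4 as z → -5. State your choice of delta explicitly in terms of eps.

Fix eps > 0. We want delta > 0 with 0 < |z + 5| < delta ⇒ |(-5z + 12)/(z + 1) + 37/4| < eps.
Combining over a common denominator, (-5z + 12)/(z + 1) + 37/4 = [(-5z + 12)·(-4) − 37·(z + 1)] / [(-4)·(z + 1)] = -17(z + 5) / ((-4)(z + 1)).
So |(-5z + 12)/(z + 1) + 37/4| = 17|z + 5| / (4·|z + 1|).
Require delta ≤ 2, so |z + 1| ≥ |-4| − |z + 5| > 4 − 2 = 2.
Hence |(-5z + 12)/(z + 1) + 37/4| < 17|z + 5|/(4·2) = (17/8)|z + 5|, which is < eps once |z + 5| < (8/17)eps.
Take delta = min(2, (8/17)eps). Then 0 < |z + 5| < delta forces both bounds, so |(-5z + 12)/(z + 1) + 37/4| < eps.

delta = min(2, (8/17)eps)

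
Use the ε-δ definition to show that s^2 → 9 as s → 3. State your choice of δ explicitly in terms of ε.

δ = min(1, ε/7)

Fix ε > 0. We seek δ > 0 with 0 < |s − 3| < δ ⇒ |s^2 − 9| < ε.
Factor: s^2 − 9 = (s − 3)(s + 3), so |s^2 − 9| = |s − 3|·|s + 3|.
Impose δ ≤ 1 so that |s| < 4; then |s + 3| ≤ 7.
Hence |s^2 − 9| ≤ 7|s − 3|, which is < ε once |s − 3| < ε/7.
Take δ = min(1, ε/7). If 0 < |s − 3| < δ then both bounds hold and |s^2 − 9| ≤ 7|s − 3| < 7·(ε/7) = ε.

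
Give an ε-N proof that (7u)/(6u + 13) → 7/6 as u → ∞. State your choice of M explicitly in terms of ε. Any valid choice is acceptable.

Let ε > 0 be given. We seek M > 0 such that u > M implies |(7u)/(6u + 13) − (7/6)| < ε.
(7u)/(6u + 13) − (7/6) = (6(7u) − 7(6u + 13)) / (6(6u + 13)) = -91/(6(6u + 13)).
For u > 0 we have 6u + 13 > 6u, so |(7u)/(6u + 13) − (7/6)| = 91/(6(6u + 13)) < 91/(6·6u) = (91/36)/u.
Thus |(7u)/(6u + 13) − (7/6)| < ε whenever u > (91/36)/ε.
Take M = (91/36)/ε. If u > M then |(7u)/(6u + 13) − (7/6)| < (91/36)/u < ε.

M = (91/36)/ε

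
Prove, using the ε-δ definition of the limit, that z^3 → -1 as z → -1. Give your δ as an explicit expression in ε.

Suppose ε > 0. We seek δ > 0 with 0 < |z + 1| < δ ⇒ |z^3 + 1| < ε.
Factor: z^3 + 1 = (z + 1)(z^2 - z + 1), so |z^3 + 1| = |z + 1|·|z^2 - z + 1|.
Restrict δ ≤ 2. Then |z + 1| < 2 gives |z| < 3, so by the triangle inequality |z^2 - z + 1| ≤ 3^2 + 3 + 1 = 13.
Hence |z^3 + 1| ≤ 13|z + 1|, which is < ε once |z + 1| < ε/13.
Take δ = min(2, ε/13). If 0 < |z + 1| < δ then both bounds hold and |z^3 + 1| ≤ 13|z + 1| < 13·(ε/13) = ε.

δ = min(2, ε/13)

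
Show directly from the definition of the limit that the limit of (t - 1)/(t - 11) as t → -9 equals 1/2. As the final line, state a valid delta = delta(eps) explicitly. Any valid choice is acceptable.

Suppose eps > 0. We want delta > 0 with 0 < |t + 9| < delta ⇒ |(t - 1)/(t - 11) − (1/2)| < eps.
Combining over a common denominator, (t - 1)/(t - 11) − (1/2) = [(t - 1)·(-20) − (-10)·(t - 11)] / [(-20)·(t - 11)] = -10(t + 9) / ((-20)(t - 11)).
So |(t - 1)/(t - 11) − (1/2)| = 10|t + 9| / (20·|t − 11|).
Require delta ≤ 10, so |t − 11| ≥ |-20| − |t + 9| > 20 − 10 = 10.
Hence |(t - 1)/(t - 11) − (1/2)| < 10|t + 9|/(20·10) = (1/20)|t + 9|, which is < eps once |t + 9| < 20eps.
Take delta = min(10, 20eps). Then 0 < |t + 9| < delta forces both bounds, so |(t - 1)/(t - 11) − (1/2)| < eps.

delta = min(10, 20eps)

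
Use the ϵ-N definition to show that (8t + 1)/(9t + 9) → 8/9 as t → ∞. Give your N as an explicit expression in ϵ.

Let ϵ > 0. We seek N > 0 such that t > N implies |(8t + 1)/(9t + 9) − (8/9)| < ϵ.
(8t + 1)/(9t + 9) − (8/9) = (9(8t + 1) − 8(9t + 9)) / (9(9t + 9)) = -63/(9(9t + 9)).
For t > 0 we have 9t + 9 > 9t, so |(8t + 1)/(9t + 9) − (8/9)| = 63/(9(9t + 9)) < 63/(9·9t) = (7/9)/t.
Thus |(8t + 1)/(9t + 9) − (8/9)| < ϵ whenever t > (7/9)/ϵ.
Take N = (7/9)/ϵ. If t > N then |(8t + 1)/(9t + 9) − (8/9)| < (7/9)/t < ϵ.

N = (7/9)/ϵ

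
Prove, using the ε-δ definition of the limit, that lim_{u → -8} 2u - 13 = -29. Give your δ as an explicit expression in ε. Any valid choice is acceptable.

Let ε > 0 be given. We need δ > 0 so that 0 < |u + 8| < δ implies |(2u - 13) + 29| < ε.
Since (2u - 13) + 29 = 2(u + 8), we have |(2u - 13) + 29| = 2|u + 8|.
So 2|u + 8| < ε exactly when |u + 8| < ε/2.
Choosing δ = ε/2 gives |(2u - 13) + 29| = 2|u + 8| < ε whenever |u + 8| < δ.

δ = ε/2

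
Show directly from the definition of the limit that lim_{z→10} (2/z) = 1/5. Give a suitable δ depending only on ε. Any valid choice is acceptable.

Let ε > 0. We seek δ > 0 such that 0 < |z − 10| < δ implies |2/z − (1/5)| < ε.
|2/z − (1/5)| = 2·|10 − z|/(10·|z|) = 2|z − 10|/(10|z|).
Require δ ≤ 5 so that |z| > 10 − 5 = 5, hence 10|z| > 50.
Then |2/z − (1/5)| < 2|z − 10|/50, which is < ε when |z − 10| < 25ε.
Take δ = min(5, 25ε). Then 0 < |z − 10| < δ gives both |z − 10| < 5 and |z − 10| < 25ε, so |2/z − (1/5)| < ε.

δ = min(5, 25ε)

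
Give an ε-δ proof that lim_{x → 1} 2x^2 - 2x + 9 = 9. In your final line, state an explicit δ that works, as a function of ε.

Suppose ε > 0. We want δ > 0 such that 0 < |x − 1| < δ implies |(2x^2 - 2x + 9) − 9| < ε.
(2x^2 - 2x + 9) − 9 = 2x^2 - 2x = (x − 1)(2x).
So |(2x^2 - 2x + 9) − 9| = |x − 1|·|2x|.
Require δ ≤ 1. Then |x − 1| < 1 gives |x| < 2, and by the triangle inequality |2x| ≤ 2·2 = 4.
Hence |(2x^2 - 2x + 9) − 9| ≤ 4|x − 1| < ε provided |x − 1| < ε/4.
Take δ = min(1, ε/4). Then 0 < |x − 1| < δ gives both |x − 1| < 1 and |x − 1| < ε/4, so |(2x^2 - 2x + 9) − 9| < ε.

δ = min(1, ε/4)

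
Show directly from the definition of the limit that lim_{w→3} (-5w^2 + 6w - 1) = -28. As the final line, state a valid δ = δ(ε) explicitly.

δ = min(2, ε/34)

Fix ε > 0. We want δ > 0 such that 0 < |w − 3| < δ implies |(-5w^2 + 6w - 1) + 28| < ε.
(-5w^2 + 6w - 1) + 28 = -5w^2 + 6w + 27 = (w − 3)(-5w - 9).
So |(-5w^2 + 6w - 1) + 28| = |w − 3|·|-5w - 9|.
Assume first that |w − 3| < 2, so |w| < 5. Then |-5w - 9| ≤ 5·5 + 9 = 34.
Hence |(-5w^2 + 6w - 1) + 28| ≤ 34|w − 3| < ε provided |w − 3| < ε/34.
Choosing δ = min(2, ε/34) ensures both conditions, hence |(-5w^2 + 6w - 1) + 28| < ε.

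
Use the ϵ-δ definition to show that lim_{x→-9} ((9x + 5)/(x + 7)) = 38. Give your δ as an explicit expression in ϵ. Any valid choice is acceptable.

δ = min(1, (1/29)ϵ)

Let ϵ > 0. We want δ > 0 with 0 < |x + 9| < δ ⇒ |(9x + 5)/(x + 7) − 38| < ϵ.
Combining over a common denominator, (9x + 5)/(x + 7) − 38 = [(9x + 5)·(-2) − (-76)·(x + 7)] / [(-2)·(x + 7)] = 58(x + 9) / ((-2)(x + 7)).
So |(9x + 5)/(x + 7) − 38| = 58|x + 9| / (2·|x + 7|).
Restrict δ ≤ 1. Then |x + 9| < 1 gives |x + 7| = |(x + 9) + (-2)| ≥ 2 − 1 = 1.
Hence |(9x + 5)/(x + 7) − 38| < 58|x + 9|/(2·1) = 29|x + 9|, which is < ϵ once |x + 9| < (1/29)ϵ.
Take δ = min(1, (1/29)ϵ). Then 0 < |x + 9| < δ forces both bounds, so |(9x + 5)/(x + 7) − 38| < ϵ.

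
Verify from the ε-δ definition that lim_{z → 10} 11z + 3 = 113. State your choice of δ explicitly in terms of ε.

δ = ε/11

Suppose ε > 0. We need δ > 0 so that 0 < |z − 10| < δ implies |(11z + 3) − 113| < ε.
Since (11z + 3) − 113 = 11(z − 10), we have |(11z + 3) − 113| = 11|z − 10|.
Thus it suffices that |z − 10| < ε/11.
Take δ = ε/11. If 0 < |z − 10| < δ then |(11z + 3) − 113| = 11|z − 10| < 11·(ε/11) = ε.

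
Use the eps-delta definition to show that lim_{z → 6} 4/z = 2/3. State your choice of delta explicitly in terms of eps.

Let eps > 0 be given. We seek delta > 0 such that 0 < |z − 6| < delta implies |4/z − (2/3)| < eps.
|4/z − (2/3)| = 4·|6 − z|/(6·|z|) = 4|z − 6|/(6|z|).
Restrict delta ≤ 3. Then |z − 6| < 3 gives |z| > 3, so 6|z| > 18.
Then |4/z − (2/3)| < 4|z − 6|/18, which is < eps when |z − 6| < (9/2)eps.
Take delta = min(3, (9/2)eps). Then 0 < |z − 6| < delta gives both |z − 6| < 3 and |z − 6| < (9/2)eps, so |4/z − (2/3)| < eps.

delta = min(3, (9/2)eps)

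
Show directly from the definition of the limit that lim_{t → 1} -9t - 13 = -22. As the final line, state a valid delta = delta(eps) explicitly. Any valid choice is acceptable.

Suppose eps > 0. We need delta > 0 so that 0 < |t − 1| < delta implies |(-9t - 13) + 22| < eps.
|(-9t - 13) + 22| = |-9t + 9| = 9|t − 1|.
So 9|t − 1| < eps exactly when |t − 1| < eps/9.
Choosing delta = eps/9 gives |(-9t - 13) + 22| = 9|t − 1| < eps whenever |t − 1| < delta.

delta = eps/9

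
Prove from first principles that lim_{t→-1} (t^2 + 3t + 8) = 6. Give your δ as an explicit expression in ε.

Suppose ε > 0. We want δ > 0 such that 0 < |t + 1| < δ implies |(t^2 + 3t + 8) − 6| < ε.
(t^2 + 3t + 8) − 6 = t^2 + 3t + 2 = (t + 1)(t + 2).
So |(t^2 + 3t + 8) − 6| = |t + 1|·|t + 2|.
Assume first that |t + 1| < 1, so |t| < 2. Then |t + 2| ≤ 2 + 2 = 4.
Hence |(t^2 + 3t + 8) − 6| ≤ 4|t + 1| < ε provided |t + 1| < ε/4.
Choosing δ = min(1, ε/4) ensures both conditions, hence |(t^2 + 3t + 8) − 6| < ε.

δ = min(1, ε/4)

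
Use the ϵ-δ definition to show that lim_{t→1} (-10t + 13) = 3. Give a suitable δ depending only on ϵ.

Fix ϵ > 0. We need δ > 0 so that 0 < |t − 1| < δ implies |(-10t + 13) − 3| < ϵ.
Since (-10t + 13) − 3 = -10(t − 1), we have |(-10t + 13) − 3| = 10|t − 1|.
Thus it suffices that |t − 1| < ϵ/10.
Take δ = ϵ/10. If 0 < |t − 1| < δ then |(-10t + 13) − 3| = 10|t − 1| < 10·(ϵ/10) = ϵ.

δ = ϵ/10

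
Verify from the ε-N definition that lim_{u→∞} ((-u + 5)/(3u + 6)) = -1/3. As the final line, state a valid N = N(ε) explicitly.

N = (7/3)/ε

Let ε > 0 be given. We seek N > 0 such that u > N implies |(-u + 5)/(3u + 6) + 1/3| < ε.
(-u + 5)/(3u + 6) + 1/3 = (3(-u + 5) − (-1)(3u + 6)) / (3(3u + 6)) = 21/(3(3u + 6)).
For u > 0 we have 3u + 6 > 3u, so |(-u + 5)/(3u + 6) + 1/3| = 21/(3(3u + 6)) < 21/(3·3u) = (7/3)/u.
Thus |(-u + 5)/(3u + 6) + 1/3| < ε whenever u > (7/3)/ε.
Take N = (7/3)/ε. If u > N then |(-u + 5)/(3u + 6) + 1/3| < (7/3)/u < ε.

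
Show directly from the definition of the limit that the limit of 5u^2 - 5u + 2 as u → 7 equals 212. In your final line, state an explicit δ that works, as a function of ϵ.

δ = min(2, ϵ/75)

Suppose ϵ > 0. We want δ > 0 such that 0 < |u − 7| < δ implies |(5u^2 - 5u + 2) − 212| < ϵ.
(5u^2 - 5u + 2) − 212 = 5u^2 - 5u - 210 = (u − 7)(5u + 30).
So |(5u^2 - 5u + 2) − 212| = |u − 7|·|5u + 30|.
Require δ ≤ 2. Then |u − 7| < 2 gives |u| < 9, and by the triangle inequality |5u + 30| ≤ 5·9 + 30 = 75.
Hence |(5u^2 - 5u + 2) − 212| ≤ 75|u − 7| < ϵ provided |u − 7| < ϵ/75.
Take δ = min(2, ϵ/75). Then 0 < |u − 7| < δ gives both |u − 7| < 2 and |u − 7| < ϵ/75, so |(5u^2 - 5u + 2) − 212| < ϵ.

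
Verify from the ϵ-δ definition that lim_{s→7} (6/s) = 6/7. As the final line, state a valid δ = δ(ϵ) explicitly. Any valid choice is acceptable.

Let ϵ > 0 be given. We seek δ > 0 such that 0 < |s − 7| < δ implies |6/s − (6/7)| < ϵ.
|6/s − (6/7)| = 6·|7 − s|/(7·|s|) = 6|s − 7|/(7|s|).
Restrict δ ≤ 7/2. Then |s − 7| < 7/2 gives |s| > 7/2, so 7|s| > 49/2.
Then |6/s − (6/7)| < 6|s − 7|/(49/2), which is < ϵ when |s − 7| < (49/12)ϵ.
Take δ = min(7/2, (49/12)ϵ). Then 0 < |s − 7| < δ gives both |s − 7| < 7/2 and |s − 7| < (49/12)ϵ, so |6/s − (6/7)| < ϵ.

δ = min(7/2, (49/12)ϵ)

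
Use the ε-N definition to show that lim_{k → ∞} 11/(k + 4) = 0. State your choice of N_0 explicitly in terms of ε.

N_0 = 11/ε

Let ε > 0. For k ≥ 1, |11/(k + 4) − 0| = 11/(k + 4) ≤ 11/k.
We need 11/k < ε, i.e. k > 11/ε.
Take N_0 = 11/ε. If k > N_0 then |11/(k + 4)| ≤ 11/k < ε.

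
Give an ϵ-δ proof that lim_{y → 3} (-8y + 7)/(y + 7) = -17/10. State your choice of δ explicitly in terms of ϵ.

δ = min(5, (50/63)ϵ)

Suppose ϵ > 0. We want δ > 0 with 0 < |y − 3| < δ ⇒ |(-8y + 7)/(y + 7) + 17/10| < ϵ.
Combining over a common denominator, (-8y + 7)/(y + 7) + 17/10 = [(-8y + 7)·10 − (-17)·(y + 7)] / [10·(y + 7)] = -63(y − 3) / (10(y + 7)).
So |(-8y + 7)/(y + 7) + 17/10| = 63|y − 3| / (10·|y + 7|).
Restrict δ ≤ 5. Then |y − 3| < 5 gives |y + 7| = |(y − 3) + 10| ≥ 10 − 5 = 5.
Hence |(-8y + 7)/(y + 7) + 17/10| < 63|y − 3|/(10·5) = (63/50)|y − 3|, which is < ϵ once |y − 3| < (50/63)ϵ.
Take δ = min(5, (50/63)ϵ). Then 0 < |y − 3| < δ forces both bounds, so |(-8y + 7)/(y + 7) + 17/10| < ϵ.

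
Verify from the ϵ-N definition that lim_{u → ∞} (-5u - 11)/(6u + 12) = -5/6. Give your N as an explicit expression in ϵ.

N = (1/6)/ϵ

Let ϵ > 0 be given. We seek N > 0 such that u > N implies |(-5u - 11)/(6u + 12) + 5/6| < ϵ.
(-5u - 11)/(6u + 12) + 5/6 = (6(-5u - 11) − (-5)(6u + 12)) / (6(6u + 12)) = -6/(6(6u + 12)).
For u > 0 we have 6u + 12 > 6u, so |(-5u - 11)/(6u + 12) + 5/6| = 6/(6(6u + 12)) < 6/(6·6u) = (1/6)/u.
Thus |(-5u - 11)/(6u + 12) + 5/6| < ϵ whenever u > (1/6)/ϵ.
Take N = (1/6)/ϵ. If u > N then |(-5u - 11)/(6u + 12) + 5/6| < (1/6)/u < ϵ.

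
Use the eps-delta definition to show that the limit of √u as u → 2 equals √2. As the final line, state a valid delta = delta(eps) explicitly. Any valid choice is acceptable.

delta = min(2, √2·eps)

Let eps > 0. We want delta > 0 such that 0 < |u − 2| < delta implies |√u − √2| < eps.
Rationalise: √u − √2 = (u − 2)/(√u + √2), so |√u − √2| = |u − 2|/(√u + √2).
Restrict delta ≤ 2 so that |u − 2| < 2 forces u > 0, and then √u + √2 > √2.
Hence |√u − √2| < |u − 2|/√2, which is < eps once |u − 2| < √2·eps.
Take delta = min(2, √2·eps). If 0 < |u − 2| < delta then u > 0 and |√u − √2| < |u − 2|/√2 < eps.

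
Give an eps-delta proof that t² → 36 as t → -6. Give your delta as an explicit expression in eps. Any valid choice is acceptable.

Let eps > 0. We seek delta > 0 with 0 < |t + 6| < delta ⇒ |t² − 36| < eps.
Factor: t² − 36 = (t + 6)(t - 6), so |t² − 36| = |t + 6|·|t - 6|.
Impose delta ≤ 2 so that |t| < 8; then |t - 6| ≤ 14.
Hence |t² − 36| ≤ 14|t + 6|, which is < eps once |t + 6| < eps/14.
Take delta = min(2, eps/14). If 0 < |t + 6| < delta then both bounds hold and |t² − 36| ≤ 14|t + 6| < 14·(eps/14) = eps.

delta = min(2, eps/14)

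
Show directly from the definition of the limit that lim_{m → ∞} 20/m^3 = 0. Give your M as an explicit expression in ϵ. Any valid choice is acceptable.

Fix ϵ > 0. For m ≥ 1, |20/m^3 − 0| = 20/m^3.
20/m^3 < ϵ ⇔ m^3 > 20/ϵ ⇔ m > (20/ϵ)^{1/3}.
Take M = (20/ϵ)^{1/3}. Then m > M implies 20/m^3 < ϵ.

M = (20/ϵ)^{1/3}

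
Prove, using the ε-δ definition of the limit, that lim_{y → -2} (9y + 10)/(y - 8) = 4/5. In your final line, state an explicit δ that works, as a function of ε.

Fix ε > 0. We want δ > 0 with 0 < |y + 2| < δ ⇒ |(9y + 10)/(y - 8) − (4/5)| < ε.
Combining over a common denominator, (9y + 10)/(y - 8) − (4/5) = [(9y + 10)·(-10) − (-8)·(y - 8)] / [(-10)·(y - 8)] = -82(y + 2) / ((-10)(y - 8)).
So |(9y + 10)/(y - 8) − (4/5)| = 82|y + 2| / (10·|y − 8|).
Require δ ≤ 5, so |y − 8| ≥ |-10| − |y + 2| > 10 − 5 = 5.
Hence |(9y + 10)/(y - 8) − (4/5)| < 82|y + 2|/(10·5) = (41/25)|y + 2|, which is < ε once |y + 2| < (25/41)ε.
Take δ = min(5, (25/41)ε). Then 0 < |y + 2| < δ forces both bounds, so |(9y + 10)/(y - 8) − (4/5)| < ε.

δ = min(5, (25/41)ε)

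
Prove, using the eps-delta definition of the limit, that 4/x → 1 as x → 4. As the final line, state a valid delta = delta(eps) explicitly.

delta = min(2, 2eps)

Fix eps > 0. We seek delta > 0 such that 0 < |x − 4| < delta implies |4/x − 1| < eps.
|4/x − 1| = 4·|4 − x|/(4·|x|) = 4|x − 4|/(4|x|).
Restrict delta ≤ 2. Then |x − 4| < 2 gives |x| > 2, so 4|x| > 8.
Then |4/x − 1| < 4|x − 4|/8, which is < eps when |x − 4| < 2eps.
Take delta = min(2, 2eps). Then 0 < |x − 4| < delta gives both |x − 4| < 2 and |x − 4| < 2eps, so |4/x − 1| < eps.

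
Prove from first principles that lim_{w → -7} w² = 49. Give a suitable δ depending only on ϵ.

δ = min(1, ϵ/15)

Suppose ϵ > 0. We seek δ > 0 with 0 < |w + 7| < δ ⇒ |w² − 49| < ϵ.
Factor: w² − 49 = (w + 7)(w - 7), so |w² − 49| = |w + 7|·|w - 7|.
Restrict δ ≤ 1. Then |w + 7| < 1 gives |w| < 8, so by the triangle inequality |w - 7| ≤ 8 + 7 = 15.
Hence |w² − 49| ≤ 15|w + 7|, which is < ϵ once |w + 7| < ϵ/15.
Take δ = min(1, ϵ/15). If 0 < |w + 7| < δ then both bounds hold and |w² − 49| ≤ 15|w + 7| < 15·(ϵ/15) = ϵ.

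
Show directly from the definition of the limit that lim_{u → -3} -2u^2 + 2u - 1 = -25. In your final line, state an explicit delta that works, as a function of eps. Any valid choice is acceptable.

delta = min(1, eps/16)

Let eps > 0 be given. We want delta > 0 such that 0 < |u + 3| < delta implies |(-2u^2 + 2u - 1) + 25| < eps.
(-2u^2 + 2u - 1) + 25 = -2u^2 + 2u + 24 = (u + 3)(-2u + 8).
So |(-2u^2 + 2u - 1) + 25| = |u + 3|·|-2u + 8|.
Require delta ≤ 1. Then |u + 3| < 1 gives |u| < 4, and by the triangle inequality |-2u + 8| ≤ 2·4 + 8 = 16.
Hence |(-2u^2 + 2u - 1) + 25| ≤ 16|u + 3| < eps provided |u + 3| < eps/16.
Choosing delta = min(1, eps/16) ensures both conditions, hence |(-2u^2 + 2u - 1) + 25| < eps.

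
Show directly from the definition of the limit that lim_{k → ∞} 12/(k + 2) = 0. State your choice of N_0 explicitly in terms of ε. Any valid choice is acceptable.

N_0 = 12/ε

Let ε > 0. For k ≥ 1, |12/(k + 2) − 0| = 12/(k + 2) ≤ 12/k.
We need 12/k < ε, i.e. k > 12/ε.
Take N_0 = 12/ε. If k > N_0 then |12/(k + 2)| ≤ 12/k < ε.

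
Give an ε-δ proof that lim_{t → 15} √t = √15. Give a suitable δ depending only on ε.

δ = min(15, √15·ε)

Let ε > 0. We want δ > 0 such that 0 < |t − 15| < δ implies |√t − √15| < ε.
Rationalise: √t − √15 = (t − 15)/(√t + √15), so |√t − √15| = |t − 15|/(√t + √15).
Restrict δ ≤ 15 so that |t − 15| < 15 forces t > 0, and then √t + √15 > √15.
Hence |√t − √15| < |t − 15|/√15, which is < ε once |t − 15| < √15·ε.
Take δ = min(15, √15·ε). If 0 < |t − 15| < δ then t > 0 and |√t − √15| < |t − 15|/√15 < ε.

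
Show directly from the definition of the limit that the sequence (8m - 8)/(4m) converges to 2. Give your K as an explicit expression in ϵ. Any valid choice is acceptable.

K = 2/ϵ

Let ϵ > 0. For m ≥ 1, |(8m - 8)/(4m) − 2| = |-32|/(4(4m)) = 32/(4(4m)).
Since 4m ≥ 4m for m ≥ 1, this is ≤ 32/(4·4m) = 2/m.
So |(8m - 8)/(4m) − 2| < ϵ whenever m > 2/ϵ.
Take K = 2/ϵ. If m > K then |(8m - 8)/(4m) − 2| ≤ 2/m < ϵ.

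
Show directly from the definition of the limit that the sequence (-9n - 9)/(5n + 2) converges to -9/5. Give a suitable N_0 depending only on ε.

N_0 = (27/25)/ε

Let ε > 0 be given. For n ≥ 1, |(-9n - 9)/(5n + 2) + 9/5| = |-27|/(5(5n + 2)) = 27/(5(5n + 2)).
Since 5n + 2 ≥ 5n for n ≥ 1, this is ≤ 27/(5·5n) = (27/25)/n.
So |(-9n - 9)/(5n + 2) + 9/5| < ε whenever n > (27/25)/ε.
Take N_0 = (27/25)/ε. If n > N_0 then |(-9n - 9)/(5n + 2) + 9/5| ≤ (27/25)/n < ε.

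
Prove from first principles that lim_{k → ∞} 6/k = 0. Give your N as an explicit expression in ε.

N = 6/ε

Let ε > 0 be given. For k ≥ 1, |6/k − 0| = 6/(k) ≤ 6/k.
We need 6/k < ε, i.e. k > 6/ε.
Take N = 6/ε. If k > N then |6/k| ≤ 6/k < ε.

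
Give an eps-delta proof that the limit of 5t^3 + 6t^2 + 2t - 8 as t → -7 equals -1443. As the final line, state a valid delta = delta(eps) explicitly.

delta = min(1, eps/757)

Fix eps > 0. We want delta > 0 such that 0 < |t + 7| < delta implies |(5t^3 + 6t^2 + 2t - 8) + 1443| < eps.
(5t^3 + 6t^2 + 2t - 8) + 1443 = 5t^3 + 6t^2 + 2t + 1435 = (t + 7)(5t^2 - 29t + 205).
So |(5t^3 + 6t^2 + 2t - 8) + 1443| = |t + 7|·|5t^2 - 29t + 205|.
Assume first that |t + 7| < 1, so |t| < 8. Then |5t^2 - 29t + 205| ≤ 5·8^2 + 29·8 + 205 = 757.
Hence |(5t^3 + 6t^2 + 2t - 8) + 1443| ≤ 757|t + 7| < eps provided |t + 7| < eps/757.
Choosing delta = min(1, eps/757) ensures both conditions, hence |(5t^3 + 6t^2 + 2t - 8) + 1443| < eps.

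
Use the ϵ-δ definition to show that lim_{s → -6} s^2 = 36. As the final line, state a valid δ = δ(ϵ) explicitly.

Let ϵ > 0 be given. We seek δ > 0 with 0 < |s + 6| < δ ⇒ |s^2 − 36| < ϵ.
Factor: s^2 − 36 = (s + 6)(s - 6), so |s^2 − 36| = |s + 6|·|s - 6|.
Restrict δ ≤ 2. Then |s + 6| < 2 gives |s| < 8, so by the triangle inequality |s - 6| ≤ 8 + 6 = 14.
Hence |s^2 − 36| ≤ 14|s + 6|, which is < ϵ once |s + 6| < ϵ/14.
Take δ = min(2, ϵ/14). If 0 < |s + 6| < δ then both bounds hold and |s^2 − 36| ≤ 14|s + 6| < 14·(ϵ/14) = ϵ.

δ = min(2, ϵ/14)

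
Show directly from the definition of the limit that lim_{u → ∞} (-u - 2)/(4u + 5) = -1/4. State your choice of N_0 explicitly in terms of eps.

Let eps > 0 be given. We seek N_0 > 0 such that u > N_0 implies |(-u - 2)/(4u + 5) + 1/4| < eps.
(-u - 2)/(4u + 5) + 1/4 = (4(-u - 2) − (-1)(4u + 5)) / (4(4u + 5)) = -3/(4(4u + 5)).
For u > 0 we have 4u + 5 > 4u, so |(-u - 2)/(4u + 5) + 1/4| = 3/(4(4u + 5)) < 3/(4·4u) = (3/16)/u.
Thus |(-u - 2)/(4u + 5) + 1/4| < eps whenever u > (3/16)/eps.
Take N_0 = (3/16)/eps. If u > N_0 then |(-u - 2)/(4u + 5) + 1/4| < (3/16)/u < eps.

N_0 = (3/16)/eps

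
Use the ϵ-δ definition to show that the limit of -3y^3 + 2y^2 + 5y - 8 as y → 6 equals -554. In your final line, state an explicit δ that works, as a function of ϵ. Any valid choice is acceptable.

δ = min(2, ϵ/411)

Fix ϵ > 0. We want δ > 0 such that 0 < |y − 6| < δ implies |(-3y^3 + 2y^2 + 5y - 8) + 554| < ϵ.
(-3y^3 + 2y^2 + 5y - 8) + 554 = -3y^3 + 2y^2 + 5y + 546 = (y − 6)(-3y^2 - 16y - 91).
So |(-3y^3 + 2y^2 + 5y - 8) + 554| = |y − 6|·|-3y^2 - 16y - 91|.
Require δ ≤ 2. Then |y − 6| < 2 gives |y| < 8, and by the triangle inequality |-3y^2 - 16y - 91| ≤ 3·8^2 + 16·8 + 91 = 411.
Hence |(-3y^3 + 2y^2 + 5y - 8) + 554| ≤ 411|y − 6| < ϵ provided |y − 6| < ϵ/411.
Choosing δ = min(2, ϵ/411) ensures both conditions, hence |(-3y^3 + 2y^2 + 5y - 8) + 554| < ϵ.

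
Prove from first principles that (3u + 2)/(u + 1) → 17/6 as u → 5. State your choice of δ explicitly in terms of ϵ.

δ = min(3, 18ϵ)

Suppose ϵ > 0. We want δ > 0 with 0 < |u − 5| < δ ⇒ |(3u + 2)/(u + 1) − (17/6)| < ϵ.
Combining over a common denominator, (3u + 2)/(u + 1) − (17/6) = [(3u + 2)·6 − 17·(u + 1)] / [6·(u + 1)] = 1(u − 5) / (6(u + 1)).
So |(3u + 2)/(u + 1) − (17/6)| = |u − 5| / (6·|u + 1|).
Require δ ≤ 3, so |u + 1| ≥ |6| − |u − 5| > 6 − 3 = 3.
Hence |(3u + 2)/(u + 1) − (17/6)| < |u − 5|/(6·3) = (1/18)|u − 5|, which is < ϵ once |u − 5| < 18ϵ.
Take δ = min(3, 18ϵ). Then 0 < |u − 5| < δ forces both bounds, so |(3u + 2)/(u + 1) − (17/6)| < ϵ.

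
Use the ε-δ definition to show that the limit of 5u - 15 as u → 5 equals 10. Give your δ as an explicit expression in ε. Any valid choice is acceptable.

Let ε > 0 be given. We need δ > 0 so that 0 < |u − 5| < δ implies |(5u - 15) − 10| < ε.
|(5u - 15) − 10| = |5u - 25| = 5|u − 5|.
So 5|u − 5| < ε exactly when |u − 5| < ε/5.
Choosing δ = ε/5 gives |(5u - 15) − 10| = 5|u − 5| < ε whenever |u − 5| < δ.

δ = ε/5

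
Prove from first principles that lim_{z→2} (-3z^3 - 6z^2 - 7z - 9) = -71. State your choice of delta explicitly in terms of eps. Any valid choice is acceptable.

delta = min(1, eps/94)

Let eps > 0 be given. We want delta > 0 such that 0 < |z − 2| < delta implies |(-3z^3 - 6z^2 - 7z - 9) + 71| < eps.
(-3z^3 - 6z^2 - 7z - 9) + 71 = -3z^3 - 6z^2 - 7z + 62 = (z − 2)(-3z^2 - 12z - 31).
So |(-3z^3 - 6z^2 - 7z - 9) + 71| = |z − 2|·|-3z^2 - 12z - 31|.
Assume first that |z − 2| < 1, so |z| < 3. Then |-3z^2 - 12z - 31| ≤ 3·3^2 + 12·3 + 31 = 94.
Hence |(-3z^3 - 6z^2 - 7z - 9) + 71| ≤ 94|z − 2| < eps provided |z − 2| < eps/94.
Take delta = min(1, eps/94). Then 0 < |z − 2| < delta gives both |z − 2| < 1 and |z − 2| < eps/94, so |(-3z^3 - 6z^2 - 7z - 9) + 71| < eps.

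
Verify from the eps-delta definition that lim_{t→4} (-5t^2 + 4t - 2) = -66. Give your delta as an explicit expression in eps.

delta = min(2, eps/46)

Suppose eps > 0. We want delta > 0 such that 0 < |t − 4| < delta implies |(-5t^2 + 4t - 2) + 66| < eps.
(-5t^2 + 4t - 2) + 66 = -5t^2 + 4t + 64 = (t − 4)(-5t - 16).
So |(-5t^2 + 4t - 2) + 66| = |t − 4|·|-5t - 16|.
Assume first that |t − 4| < 2, so |t| < 6. Then |-5t - 16| ≤ 5·6 + 16 = 46.
Hence |(-5t^2 + 4t - 2) + 66| ≤ 46|t − 4| < eps provided |t − 4| < eps/46.
Choosing delta = min(2, eps/46) ensures both conditions, hence |(-5t^2 + 4t - 2) + 66| < eps.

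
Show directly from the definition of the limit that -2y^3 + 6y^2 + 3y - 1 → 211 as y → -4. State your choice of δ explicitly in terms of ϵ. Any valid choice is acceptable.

Suppose ϵ > 0. We want δ > 0 such that 0 < |y + 4| < δ implies |(-2y^3 + 6y^2 + 3y - 1) − 211| < ϵ.
(-2y^3 + 6y^2 + 3y - 1) − 211 = -2y^3 + 6y^2 + 3y - 212 = (y + 4)(-2y^2 + 14y - 53).
So |(-2y^3 + 6y^2 + 3y - 1) − 211| = |y + 4|·|-2y^2 + 14y - 53|.
Assume first that |y + 4| < 1, so |y| < 5. Then |-2y^2 + 14y - 53| ≤ 2·5^2 + 14·5 + 53 = 173.
Hence |(-2y^3 + 6y^2 + 3y - 1) − 211| ≤ 173|y + 4| < ϵ provided |y + 4| < ϵ/173.
Choosing δ = min(1, ϵ/173) ensures both conditions, hence |(-2y^3 + 6y^2 + 3y - 1) − 211| < ϵ.

δ = min(1, ϵ/173)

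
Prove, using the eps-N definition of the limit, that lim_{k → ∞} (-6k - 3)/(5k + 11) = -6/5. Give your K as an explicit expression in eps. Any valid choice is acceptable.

Suppose eps > 0. For k ≥ 1, |(-6k - 3)/(5k + 11) + 6/5| = |51|/(5(5k + 11)) = 51/(5(5k + 11)).
Since 5k + 11 ≥ 5k for k ≥ 1, this is ≤ 51/(5·5k) = (51/25)/k.
So |(-6k - 3)/(5k + 11) + 6/5| < eps whenever k > (51/25)/eps.
Take K = (51/25)/eps. If k > K then |(-6k - 3)/(5k + 11) + 6/5| ≤ (51/25)/k < eps.

K = (51/25)/eps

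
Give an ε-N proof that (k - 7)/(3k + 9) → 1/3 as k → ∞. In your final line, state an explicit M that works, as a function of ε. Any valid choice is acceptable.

M = (10/3)/ε

Suppose ε > 0. For k ≥ 1, |(k - 7)/(3k + 9) − (1/3)| = |-30|/(3(3k + 9)) = 30/(3(3k + 9)).
Since 3k + 9 ≥ 3k for k ≥ 1, this is ≤ 30/(3·3k) = (10/3)/k.
So |(k - 7)/(3k + 9) − (1/3)| < ε whenever k > (10/3)/ε.
Take M = (10/3)/ε. If k > M then |(k - 7)/(3k + 9) − (1/3)| ≤ (10/3)/k < ε.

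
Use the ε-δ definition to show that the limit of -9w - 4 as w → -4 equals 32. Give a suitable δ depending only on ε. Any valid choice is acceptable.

Let ε > 0 be given. We need δ > 0 so that 0 < |w + 4| < δ implies |(-9w - 4) − 32| < ε.
|(-9w - 4) − 32| = |-9w - 36| = 9|w + 4|.
Thus it suffices that |w + 4| < ε/9.
Choosing δ = ε/9 gives |(-9w - 4) − 32| = 9|w + 4| < ε whenever |w + 4| < δ.

δ = ε/9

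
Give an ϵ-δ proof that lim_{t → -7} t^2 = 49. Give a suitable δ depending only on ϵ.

Fix ϵ > 0. We seek δ > 0 with 0 < |t + 7| < δ ⇒ |t^2 − 49| < ϵ.
Factor: t^2 − 49 = (t + 7)(t - 7), so |t^2 − 49| = |t + 7|·|t - 7|.
Restrict δ ≤ 1. Then |t + 7| < 1 gives |t| < 8, so by the triangle inequality |t - 7| ≤ 8 + 7 = 15.
Hence |t^2 − 49| ≤ 15|t + 7|, which is < ϵ once |t + 7| < ϵ/15.
Take δ = min(1, ϵ/15). If 0 < |t + 7| < δ then both bounds hold and |t^2 − 49| ≤ 15|t + 7| < 15·(ϵ/15) = ϵ.

δ = min(1, ϵ/15)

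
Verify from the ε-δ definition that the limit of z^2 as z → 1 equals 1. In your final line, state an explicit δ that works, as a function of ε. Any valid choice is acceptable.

Fix ε > 0. We seek δ > 0 with 0 < |z − 1| < δ ⇒ |z^2 − 1| < ε.
Factor: z^2 − 1 = (z − 1)(z + 1), so |z^2 − 1| = |z − 1|·|z + 1|.
Impose δ ≤ 1 so that |z| < 2; then |z + 1| ≤ 3.
Hence |z^2 − 1| ≤ 3|z − 1|, which is < ε once |z − 1| < ε/3.
Take δ = min(1, ε/3). If 0 < |z − 1| < δ then both bounds hold and |z^2 − 1| ≤ 3|z − 1| < 3·(ε/3) = ε.

δ = min(1, ε/3)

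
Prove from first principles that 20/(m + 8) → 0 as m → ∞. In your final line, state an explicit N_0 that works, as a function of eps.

N_0 = 20/eps

Fix eps > 0. For m ≥ 1, |20/(m + 8) − 0| = 20/(m + 8) ≤ 20/m.
We need 20/m < eps, i.e. m > 20/eps.
Take N_0 = 20/eps. If m > N_0 then |20/(m + 8)| ≤ 20/m < eps.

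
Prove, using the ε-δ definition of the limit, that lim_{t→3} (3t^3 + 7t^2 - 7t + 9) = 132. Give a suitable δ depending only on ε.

δ = min(1, ε/153)

Suppose ε > 0. We want δ > 0 such that 0 < |t − 3| < δ implies |(3t^3 + 7t^2 - 7t + 9) − 132| < ε.
(3t^3 + 7t^2 - 7t + 9) − 132 = 3t^3 + 7t^2 - 7t - 123 = (t − 3)(3t^2 + 16t + 41).
So |(3t^3 + 7t^2 - 7t + 9) − 132| = |t − 3|·|3t^2 + 16t + 41|.
Assume first that |t − 3| < 1, so |t| < 4. Then |3t^2 + 16t + 41| ≤ 3·4^2 + 16·4 + 41 = 153.
Hence |(3t^3 + 7t^2 - 7t + 9) − 132| ≤ 153|t − 3| < ε provided |t − 3| < ε/153.
Take δ = min(1, ε/153). Then 0 < |t − 3| < δ gives both |t − 3| < 1 and |t − 3| < ε/153, so |(3t^3 + 7t^2 - 7t + 9) − 132| < ε.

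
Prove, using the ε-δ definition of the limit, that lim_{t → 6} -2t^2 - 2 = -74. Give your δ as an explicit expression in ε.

δ = min(1, ε/26)

Let ε > 0. We want δ > 0 such that 0 < |t − 6| < δ implies |(-2t^2 - 2) + 74| < ε.
(-2t^2 - 2) + 74 = -2t^2 + 72 = (t − 6)(-2t - 12).
So |(-2t^2 - 2) + 74| = |t − 6|·|-2t - 12|.
Require δ ≤ 1. Then |t − 6| < 1 gives |t| < 7, and by the triangle inequality |-2t - 12| ≤ 2·7 + 12 = 26.
Hence |(-2t^2 - 2) + 74| ≤ 26|t − 6| < ε provided |t − 6| < ε/26.
Choosing δ = min(1, ε/26) ensures both conditions, hence |(-2t^2 - 2) + 74| < ε.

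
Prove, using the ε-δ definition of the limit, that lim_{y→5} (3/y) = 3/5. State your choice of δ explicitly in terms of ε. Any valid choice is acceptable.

Let ε > 0. We seek δ > 0 such that 0 < |y − 5| < δ implies |3/y − (3/5)| < ε.
|3/y − (3/5)| = 3·|5 − y|/(5·|y|) = 3|y − 5|/(5|y|).
Require δ ≤ 5/2 so that |y| > 5 − 5/2 = 5/2, hence 5|y| > 25/2.
Then |3/y − (3/5)| < 3|y − 5|/(25/2), which is < ε when |y − 5| < (25/6)ε.
Take δ = min(5/2, (25/6)ε). Then 0 < |y − 5| < δ gives both |y − 5| < 5/2 and |y − 5| < (25/6)ε, so |3/y − (3/5)| < ε.

δ = min(5/2, (25/6)ε)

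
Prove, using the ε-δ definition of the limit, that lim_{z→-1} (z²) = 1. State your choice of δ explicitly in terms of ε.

δ = min(1, ε/3)

Fix ε > 0. We seek δ > 0 with 0 < |z + 1| < δ ⇒ |z² − 1| < ε.
Factor: z² − 1 = (z + 1)(z - 1), so |z² − 1| = |z + 1|·|z - 1|.
Restrict δ ≤ 1. Then |z + 1| < 1 gives |z| < 2, so by the triangle inequality |z - 1| ≤ 2 + 1 = 3.
Hence |z² − 1| ≤ 3|z + 1|, which is < ε once |z + 1| < ε/3.
Take δ = min(1, ε/3). If 0 < |z + 1| < δ then both bounds hold and |z² − 1| ≤ 3|z + 1| < 3·(ε/3) = ε.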